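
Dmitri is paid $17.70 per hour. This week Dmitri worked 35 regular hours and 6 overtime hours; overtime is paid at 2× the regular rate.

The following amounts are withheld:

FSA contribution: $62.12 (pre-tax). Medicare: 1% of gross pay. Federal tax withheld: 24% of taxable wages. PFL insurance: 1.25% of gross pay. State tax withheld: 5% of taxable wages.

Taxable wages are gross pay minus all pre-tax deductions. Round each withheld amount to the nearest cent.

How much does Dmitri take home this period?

$527.82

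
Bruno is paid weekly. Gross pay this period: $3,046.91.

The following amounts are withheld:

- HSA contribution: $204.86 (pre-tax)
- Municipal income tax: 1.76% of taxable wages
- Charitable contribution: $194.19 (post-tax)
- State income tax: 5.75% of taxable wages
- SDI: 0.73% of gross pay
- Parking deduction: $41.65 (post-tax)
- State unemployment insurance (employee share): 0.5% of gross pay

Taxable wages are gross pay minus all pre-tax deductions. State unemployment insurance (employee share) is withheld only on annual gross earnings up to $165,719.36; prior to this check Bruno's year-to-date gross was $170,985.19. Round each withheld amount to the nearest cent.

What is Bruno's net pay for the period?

$2,370.53

HSA contribution: $204.86
Taxable wages = $3,046.91 − $204.86 = $2,842.05
Municipal income tax: $2,842.05 × 0.0176 = $50.02
State income tax: $2,842.05 × 0.0575 = $163.42
State unemployment insurance (employee share): annual cap $165,719.36 already reached (YTD $170,985.19), so $0.00
SDI: $3,046.91 × 0.0073 = $22.24
Charitable contribution: $194.19
Parking deduction: $41.65
Total deductions = $204.86 + $50.02 + $163.42 + $0.00 + $22.24 + $194.19 + $41.65 = $676.38
Net pay = $3,046.91 − $676.38 = $2,370.53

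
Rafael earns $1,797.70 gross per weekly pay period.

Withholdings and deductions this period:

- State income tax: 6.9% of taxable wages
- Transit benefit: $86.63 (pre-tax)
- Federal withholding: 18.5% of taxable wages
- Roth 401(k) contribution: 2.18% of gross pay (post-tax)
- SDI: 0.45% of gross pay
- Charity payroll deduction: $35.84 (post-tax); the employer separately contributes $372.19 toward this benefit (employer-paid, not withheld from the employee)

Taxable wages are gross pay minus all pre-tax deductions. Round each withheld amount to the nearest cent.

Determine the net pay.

$1,193.34

Transit benefit: $86.63
Taxable wages = $1,797.70 − $86.63 = $1,711.07
Federal withholding: $1,711.07 × 0.185 = $316.55
State income tax: $1,711.07 × 0.069 = $118.06
SDI: $1,797.70 × 0.0045 = $8.09
Roth 401(k) contribution: $1,797.70 × 0.0218 = $39.19
Charity payroll deduction: $35.84
(Employer's $372.19 toward charity payroll deduction is not withheld from the employee.)
Total deductions = $86.63 + $316.55 + $118.06 + $8.09 + $39.19 + $35.84 = $604.36
Net pay = $1,797.70 − $604.36 = $1,193.34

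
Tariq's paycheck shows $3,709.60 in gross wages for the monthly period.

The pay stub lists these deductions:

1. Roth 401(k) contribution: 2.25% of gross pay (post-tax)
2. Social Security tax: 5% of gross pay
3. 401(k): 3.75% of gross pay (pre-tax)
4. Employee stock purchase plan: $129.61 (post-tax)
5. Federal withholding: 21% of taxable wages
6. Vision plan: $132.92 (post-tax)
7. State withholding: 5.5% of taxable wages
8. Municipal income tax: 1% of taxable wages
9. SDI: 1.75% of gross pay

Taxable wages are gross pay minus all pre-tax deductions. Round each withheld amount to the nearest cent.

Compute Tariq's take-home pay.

$1,992.21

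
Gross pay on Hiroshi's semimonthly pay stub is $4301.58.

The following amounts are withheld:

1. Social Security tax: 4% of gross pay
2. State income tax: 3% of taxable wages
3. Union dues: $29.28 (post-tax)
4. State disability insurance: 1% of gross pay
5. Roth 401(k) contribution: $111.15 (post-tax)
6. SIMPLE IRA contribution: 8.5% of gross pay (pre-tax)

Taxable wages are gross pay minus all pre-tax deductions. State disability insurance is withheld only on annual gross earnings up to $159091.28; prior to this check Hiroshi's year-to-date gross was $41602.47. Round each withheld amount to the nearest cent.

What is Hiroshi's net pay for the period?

$3462.36

SIMPLE IRA contribution: $4301.58 × 0.085 = $365.63
Taxable wages = $4301.58 − $365.63 = $3935.95
State income tax: $3935.95 × 0.03 = $118.08
Social Security tax: $4301.58 × 0.04 = $172.06
State disability insurance: cap not yet reached, full $4301.58 is subject → $4301.58 × 0.01 = $43.02
Union dues: $29.28
Roth 401(k) contribution: $111.15
Total deductions = $365.63 + $118.08 + $172.06 + $43.02 + $29.28 + $111.15 = $839.22
Net pay = $4301.58 − $839.22 = $3462.36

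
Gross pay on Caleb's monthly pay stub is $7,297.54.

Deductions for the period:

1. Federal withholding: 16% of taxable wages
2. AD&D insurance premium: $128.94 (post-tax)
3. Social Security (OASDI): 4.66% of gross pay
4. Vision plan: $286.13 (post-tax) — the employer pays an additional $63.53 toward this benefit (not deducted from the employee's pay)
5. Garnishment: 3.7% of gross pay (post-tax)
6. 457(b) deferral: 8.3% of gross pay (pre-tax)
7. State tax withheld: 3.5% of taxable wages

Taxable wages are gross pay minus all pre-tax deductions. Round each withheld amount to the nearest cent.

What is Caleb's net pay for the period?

457(b) deferral: $7,297.54 × 0.083 = $605.70
Taxable wages = $7,297.54 − $605.70 = $6,691.84
State tax withheld: $6,691.84 × 0.035 = $234.21
Federal withholding: $6,691.84 × 0.16 = $1,070.69
Social Security (OASDI): $7,297.54 × 0.0466 = $340.07
Vision plan: $286.13
Garnishment: $7,297.54 × 0.037 = $270.01
AD&D insurance premium: $128.94
(Employer's $63.53 toward vision plan is not withheld from the employee.)
Total deductions = $605.70 + $234.21 + $1,070.69 + $340.07 + $286.13 + $270.01 + $128.94 = $2,935.75
Net pay = $7,297.54 − $2,935.75 = $4,361.79

$4,361.79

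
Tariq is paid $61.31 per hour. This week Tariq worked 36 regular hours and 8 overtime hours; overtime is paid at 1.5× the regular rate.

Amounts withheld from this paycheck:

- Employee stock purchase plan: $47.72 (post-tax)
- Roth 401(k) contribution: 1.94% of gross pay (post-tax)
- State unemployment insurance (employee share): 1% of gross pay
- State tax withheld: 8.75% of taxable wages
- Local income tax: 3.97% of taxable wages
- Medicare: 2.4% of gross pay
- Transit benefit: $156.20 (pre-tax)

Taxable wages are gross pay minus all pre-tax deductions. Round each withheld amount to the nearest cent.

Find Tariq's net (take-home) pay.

Regular pay: 36 × $61.31 = $2,207.16
Overtime pay: 8 × $61.31 × 1.5 = $735.72
Gross pay = $2,207.16 + $735.72 = $2,942.88
Transit benefit: $156.20
Taxable wages = $2,942.88 − $156.20 = $2,786.68
State tax withheld: $2,786.68 × 0.0875 = $243.83
Local income tax: $2,786.68 × 0.0397 = $110.63
State unemployment insurance (employee share): $2,942.88 × 0.01 = $29.43
Medicare: $2,942.88 × 0.024 = $70.63
Employee stock purchase plan: $47.72
Roth 401(k) contribution: $2,942.88 × 0.0194 = $57.09
Total deductions = $156.20 + $243.83 + $110.63 + $29.43 + $70.63 + $47.72 + $57.09 = $715.53
Net pay = $2,942.88 − $715.53 = $2,227.35

$2,227.35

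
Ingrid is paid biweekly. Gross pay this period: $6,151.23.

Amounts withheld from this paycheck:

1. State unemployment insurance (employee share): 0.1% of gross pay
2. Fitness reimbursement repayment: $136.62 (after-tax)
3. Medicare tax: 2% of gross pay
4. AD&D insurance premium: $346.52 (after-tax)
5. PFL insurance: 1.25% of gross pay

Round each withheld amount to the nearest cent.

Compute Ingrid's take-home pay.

State unemployment insurance (employee share): $6,151.23 × 0.001 = $6.15
Medicare tax: $6,151.23 × 0.02 = $123.02
PFL insurance: $6,151.23 × 0.0125 = $76.89
AD&D insurance premium: $346.52
Fitness reimbursement repayment: $136.62
Total deductions = $6.15 + $123.02 + $76.89 + $346.52 + $136.62 = $689.20
Net pay = $6,151.23 − $689.20 = $5,462.03

$5,462.03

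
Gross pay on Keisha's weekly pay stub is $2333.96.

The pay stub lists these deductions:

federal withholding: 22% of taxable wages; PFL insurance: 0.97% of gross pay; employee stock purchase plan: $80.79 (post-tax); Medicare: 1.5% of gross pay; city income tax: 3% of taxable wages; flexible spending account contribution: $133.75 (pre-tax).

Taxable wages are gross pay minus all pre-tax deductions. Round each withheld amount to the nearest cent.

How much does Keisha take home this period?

Flexible spending account contribution: $133.75
Taxable wages = $2333.96 − $133.75 = $2200.21
Federal withholding: $2200.21 × 0.22 = $484.05
City income tax: $2200.21 × 0.03 = $66.01
Medicare: $2333.96 × 0.015 = $35.01
PFL insurance: $2333.96 × 0.0097 = $22.64
Employee stock purchase plan: $80.79
Total deductions = $133.75 + $484.05 + $66.01 + $35.01 + $22.64 + $80.79 = $822.25
Net pay = $2333.96 − $822.25 = $1511.71

$1511.71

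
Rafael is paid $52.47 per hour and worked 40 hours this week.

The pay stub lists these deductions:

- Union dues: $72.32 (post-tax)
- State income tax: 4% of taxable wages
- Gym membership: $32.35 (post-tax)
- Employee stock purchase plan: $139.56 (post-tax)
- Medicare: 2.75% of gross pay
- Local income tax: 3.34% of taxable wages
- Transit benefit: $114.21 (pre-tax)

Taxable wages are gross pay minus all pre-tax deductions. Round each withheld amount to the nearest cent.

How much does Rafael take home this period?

$1,536.97

Gross pay: 40 × $52.47 = $2,098.80
Transit benefit: $114.21
Taxable wages = $2,098.80 − $114.21 = $1,984.59
Local income tax: $1,984.59 × 0.0334 = $66.29
State income tax: $1,984.59 × 0.04 = $79.38
Medicare: $2,098.80 × 0.0275 = $57.72
Union dues: $72.32
Gym membership: $32.35
Employee stock purchase plan: $139.56
Total deductions = $114.21 + $66.29 + $79.38 + $57.72 + $72.32 + $32.35 + $139.56 = $561.83
Net pay = $2,098.80 − $561.83 = $1,536.97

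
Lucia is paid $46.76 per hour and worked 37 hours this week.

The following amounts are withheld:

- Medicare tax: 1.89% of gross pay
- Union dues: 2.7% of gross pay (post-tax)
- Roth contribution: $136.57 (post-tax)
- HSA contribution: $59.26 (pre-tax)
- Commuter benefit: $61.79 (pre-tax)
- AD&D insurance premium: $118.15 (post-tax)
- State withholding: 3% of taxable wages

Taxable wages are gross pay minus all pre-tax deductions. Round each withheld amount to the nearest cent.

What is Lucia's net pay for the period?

$1226.67

Gross pay: 37 × $46.76 = $1730.12
Commuter benefit: $61.79
HSA contribution: $59.26
Pre-tax total = $61.79 + $59.26 = $121.05
Taxable wages = $1730.12 − $121.05 = $1609.07
State withholding: $1609.07 × 0.03 = $48.27
Medicare tax: $1730.12 × 0.0189 = $32.70
Roth contribution: $136.57
Union dues: $1730.12 × 0.027 = $46.71
AD&D insurance premium: $118.15
Total deductions = $61.79 + $59.26 + $48.27 + $32.70 + $136.57 + $46.71 + $118.15 = $503.45
Net pay = $1730.12 − $503.45 = $1226.67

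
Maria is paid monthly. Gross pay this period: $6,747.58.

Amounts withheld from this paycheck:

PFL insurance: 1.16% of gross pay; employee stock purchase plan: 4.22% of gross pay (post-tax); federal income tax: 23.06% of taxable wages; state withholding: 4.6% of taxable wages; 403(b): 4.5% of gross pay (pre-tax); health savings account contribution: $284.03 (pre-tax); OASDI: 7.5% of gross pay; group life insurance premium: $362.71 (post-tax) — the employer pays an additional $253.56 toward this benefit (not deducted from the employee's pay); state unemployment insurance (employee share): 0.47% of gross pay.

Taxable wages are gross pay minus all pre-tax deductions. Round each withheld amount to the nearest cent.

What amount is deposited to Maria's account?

$3,192.56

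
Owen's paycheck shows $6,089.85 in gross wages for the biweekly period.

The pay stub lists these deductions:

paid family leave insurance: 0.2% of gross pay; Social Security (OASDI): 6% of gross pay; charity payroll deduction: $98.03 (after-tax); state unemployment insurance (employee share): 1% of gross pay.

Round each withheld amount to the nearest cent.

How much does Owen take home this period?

Paid family leave insurance: $6,089.85 × 0.002 = $12.18
Social Security (OASDI): $6,089.85 × 0.06 = $365.39
State unemployment insurance (employee share): $6,089.85 × 0.01 = $60.90
Charity payroll deduction: $98.03
Total deductions = $12.18 + $365.39 + $60.90 + $98.03 = $536.50
Net pay = $6,089.85 − $536.50 = $5,553.35

$5,553.35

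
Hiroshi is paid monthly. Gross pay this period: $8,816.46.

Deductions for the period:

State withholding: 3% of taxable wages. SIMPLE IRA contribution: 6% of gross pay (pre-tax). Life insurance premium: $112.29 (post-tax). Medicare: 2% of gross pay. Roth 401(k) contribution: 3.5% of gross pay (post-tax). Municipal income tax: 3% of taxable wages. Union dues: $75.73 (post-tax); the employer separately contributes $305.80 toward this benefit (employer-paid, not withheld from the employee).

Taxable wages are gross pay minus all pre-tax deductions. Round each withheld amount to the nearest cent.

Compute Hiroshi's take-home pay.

$7,117.30

SIMPLE IRA contribution: $8,816.46 × 0.06 = $528.99
Taxable wages = $8,816.46 − $528.99 = $8,287.47
State withholding: $8,287.47 × 0.03 = $248.62
Municipal income tax: $8,287.47 × 0.03 = $248.62
Medicare: $8,816.46 × 0.02 = $176.33
Union dues: $75.73
Life insurance premium: $112.29
Roth 401(k) contribution: $8,816.46 × 0.035 = $308.58
(Employer's $305.80 toward union dues is not withheld from the employee.)
Total deductions = $528.99 + $248.62 + $248.62 + $176.33 + $75.73 + $112.29 + $308.58 = $1,699.16
Net pay = $8,816.46 − $1,699.16 = $7,117.30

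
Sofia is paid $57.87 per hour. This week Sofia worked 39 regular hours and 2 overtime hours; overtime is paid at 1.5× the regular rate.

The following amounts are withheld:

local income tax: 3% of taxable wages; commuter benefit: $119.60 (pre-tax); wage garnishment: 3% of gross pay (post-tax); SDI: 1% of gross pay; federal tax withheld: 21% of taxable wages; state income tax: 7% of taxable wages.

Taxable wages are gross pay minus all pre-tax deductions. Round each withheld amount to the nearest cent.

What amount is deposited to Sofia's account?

$1497.31

Regular pay: 39 × $57.87 = $2256.93
Overtime pay: 2 × $57.87 × 1.5 = $173.61
Gross pay = $2256.93 + $173.61 = $2430.54
Commuter benefit: $119.60
Taxable wages = $2430.54 − $119.60 = $2310.94
State income tax: $2310.94 × 0.07 = $161.77
Federal tax withheld: $2310.94 × 0.21 = $485.30
Local income tax: $2310.94 × 0.03 = $69.33
SDI: $2430.54 × 0.01 = $24.31
Wage garnishment: $2430.54 × 0.03 = $72.92
Total deductions = $119.60 + $161.77 + $485.30 + $69.33 + $24.31 + $72.92 = $933.23
Net pay = $2430.54 − $933.23 = $1497.31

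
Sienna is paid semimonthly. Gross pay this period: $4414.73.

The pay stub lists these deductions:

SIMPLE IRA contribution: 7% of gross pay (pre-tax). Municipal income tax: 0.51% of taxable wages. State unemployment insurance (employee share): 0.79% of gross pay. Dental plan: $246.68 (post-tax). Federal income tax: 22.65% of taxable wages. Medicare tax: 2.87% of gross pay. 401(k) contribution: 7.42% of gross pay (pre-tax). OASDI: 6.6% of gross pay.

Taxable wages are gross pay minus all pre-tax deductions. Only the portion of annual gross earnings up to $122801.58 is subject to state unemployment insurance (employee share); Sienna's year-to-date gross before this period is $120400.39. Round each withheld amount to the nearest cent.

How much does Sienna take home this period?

401(k) contribution: $4414.73 × 0.0742 = $327.57
SIMPLE IRA contribution: $4414.73 × 0.07 = $309.03
Pre-tax total = $327.57 + $309.03 = $636.60
Taxable wages = $4414.73 − $636.60 = $3778.13
Municipal income tax: $3778.13 × 0.0051 = $19.27
Federal income tax: $3778.13 × 0.2265 = $855.75
State unemployment insurance (employee share): only $122801.58 − $120400.39 = $2401.19 of this check is subject → $2401.19 × 0.0079 = $18.97
Medicare tax: $4414.73 × 0.0287 = $126.70
OASDI: $4414.73 × 0.066 = $291.37
Dental plan: $246.68
Total deductions = $327.57 + $309.03 + $19.27 + $855.75 + $18.97 + $126.70 + $291.37 + $246.68 = $2195.34
Net pay = $4414.73 − $2195.34 = $2219.39

$2219.39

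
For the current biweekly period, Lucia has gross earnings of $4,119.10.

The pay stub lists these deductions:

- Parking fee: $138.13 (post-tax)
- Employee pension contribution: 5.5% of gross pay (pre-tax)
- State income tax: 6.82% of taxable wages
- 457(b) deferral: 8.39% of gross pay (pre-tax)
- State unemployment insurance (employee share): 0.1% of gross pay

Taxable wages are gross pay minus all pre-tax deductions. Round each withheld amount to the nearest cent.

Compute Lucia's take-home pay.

$3,162.81

Employee pension contribution: $4,119.10 × 0.055 = $226.55
457(b) deferral: $4,119.10 × 0.0839 = $345.59
Pre-tax total = $226.55 + $345.59 = $572.14
Taxable wages = $4,119.10 − $572.14 = $3,546.96
State income tax: $3,546.96 × 0.0682 = $241.90
State unemployment insurance (employee share): $4,119.10 × 0.001 = $4.12
Parking fee: $138.13
Total deductions = $226.55 + $345.59 + $241.90 + $4.12 + $138.13 = $956.29
Net pay = $4,119.10 − $956.29 = $3,162.81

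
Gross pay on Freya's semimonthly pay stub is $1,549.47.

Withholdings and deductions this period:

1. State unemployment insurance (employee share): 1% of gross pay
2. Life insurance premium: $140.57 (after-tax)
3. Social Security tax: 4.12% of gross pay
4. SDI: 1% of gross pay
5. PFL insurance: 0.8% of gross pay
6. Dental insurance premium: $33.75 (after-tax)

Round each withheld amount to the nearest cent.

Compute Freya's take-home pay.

$1,267.93

PFL insurance: $1,549.47 × 0.008 = $12.40
SDI: $1,549.47 × 0.01 = $15.49
State unemployment insurance (employee share): $1,549.47 × 0.01 = $15.49
Social Security tax: $1,549.47 × 0.0412 = $63.84
Life insurance premium: $140.57
Dental insurance premium: $33.75
Total deductions = $12.40 + $15.49 + $15.49 + $63.84 + $140.57 + $33.75 = $281.54
Net pay = $1,549.47 − $281.54 = $1,267.93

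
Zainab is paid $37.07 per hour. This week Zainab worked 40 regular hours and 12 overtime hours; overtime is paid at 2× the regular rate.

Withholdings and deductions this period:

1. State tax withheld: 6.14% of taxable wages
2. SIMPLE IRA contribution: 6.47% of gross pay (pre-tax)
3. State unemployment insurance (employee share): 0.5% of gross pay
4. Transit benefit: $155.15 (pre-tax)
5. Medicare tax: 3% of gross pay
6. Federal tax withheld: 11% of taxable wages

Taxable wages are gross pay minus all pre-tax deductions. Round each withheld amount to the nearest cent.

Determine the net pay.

$1,627.06

Regular pay: 40 × $37.07 = $1,482.80
Overtime pay: 12 × $37.07 × 2 = $889.68
Gross pay = $1,482.80 + $889.68 = $2,372.48
Transit benefit: $155.15
SIMPLE IRA contribution: $2,372.48 × 0.0647 = $153.50
Pre-tax total = $155.15 + $153.50 = $308.65
Taxable wages = $2,372.48 − $308.65 = $2,063.83
Federal tax withheld: $2,063.83 × 0.11 = $227.02
State tax withheld: $2,063.83 × 0.0614 = $126.72
State unemployment insurance (employee share): $2,372.48 × 0.005 = $11.86
Medicare tax: $2,372.48 × 0.03 = $71.17
Total deductions = $155.15 + $153.50 + $227.02 + $126.72 + $11.86 + $71.17 = $745.42
Net pay = $2,372.48 − $745.42 = $1,627.06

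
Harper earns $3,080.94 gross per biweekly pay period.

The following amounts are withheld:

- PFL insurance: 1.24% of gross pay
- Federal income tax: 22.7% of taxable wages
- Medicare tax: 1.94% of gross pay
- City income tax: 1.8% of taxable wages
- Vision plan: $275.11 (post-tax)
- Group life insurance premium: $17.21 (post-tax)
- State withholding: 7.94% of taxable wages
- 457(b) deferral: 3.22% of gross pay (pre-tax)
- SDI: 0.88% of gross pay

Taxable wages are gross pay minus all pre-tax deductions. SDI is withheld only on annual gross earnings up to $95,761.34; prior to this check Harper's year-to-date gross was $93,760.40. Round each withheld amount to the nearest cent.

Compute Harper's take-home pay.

457(b) deferral: $3,080.94 × 0.0322 = $99.21
Taxable wages = $3,080.94 − $99.21 = $2,981.73
State withholding: $2,981.73 × 0.0794 = $236.75
City income tax: $2,981.73 × 0.018 = $53.67
Federal income tax: $2,981.73 × 0.227 = $676.85
Medicare tax: $3,080.94 × 0.0194 = $59.77
SDI: only $95,761.34 − $93,760.40 = $2,000.94 of this check is subject → $2,000.94 × 0.0088 = $17.61
PFL insurance: $3,080.94 × 0.0124 = $38.20
Group life insurance premium: $17.21
Vision plan: $275.11
Total deductions = $99.21 + $236.75 + $53.67 + $676.85 + $59.77 + $17.61 + $38.20 + $17.21 + $275.11 = $1,474.38
Net pay = $3,080.94 − $1,474.38 = $1,606.56

$1,606.56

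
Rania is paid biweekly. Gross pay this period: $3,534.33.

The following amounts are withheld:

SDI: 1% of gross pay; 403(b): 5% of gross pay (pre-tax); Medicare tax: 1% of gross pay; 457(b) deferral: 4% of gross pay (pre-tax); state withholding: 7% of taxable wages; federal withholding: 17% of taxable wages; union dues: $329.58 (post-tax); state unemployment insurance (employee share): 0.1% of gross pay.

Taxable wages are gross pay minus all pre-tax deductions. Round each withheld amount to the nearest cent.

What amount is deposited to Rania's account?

$2,040.55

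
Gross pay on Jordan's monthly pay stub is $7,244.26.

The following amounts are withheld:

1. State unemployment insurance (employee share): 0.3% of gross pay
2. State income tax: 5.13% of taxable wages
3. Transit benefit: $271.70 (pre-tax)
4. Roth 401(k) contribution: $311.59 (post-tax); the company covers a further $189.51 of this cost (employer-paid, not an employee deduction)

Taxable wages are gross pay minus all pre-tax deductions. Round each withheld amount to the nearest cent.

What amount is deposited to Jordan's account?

$6,281.55

Transit benefit: $271.70
Taxable wages = $7,244.26 − $271.70 = $6,972.56
State income tax: $6,972.56 × 0.0513 = $357.69
State unemployment insurance (employee share): $7,244.26 × 0.003 = $21.73
Roth 401(k) contribution: $311.59
(Employer's $189.51 toward Roth 401(k) contribution is not withheld from the employee.)
Total deductions = $271.70 + $357.69 + $21.73 + $311.59 = $962.71
Net pay = $7,244.26 − $962.71 = $6,281.55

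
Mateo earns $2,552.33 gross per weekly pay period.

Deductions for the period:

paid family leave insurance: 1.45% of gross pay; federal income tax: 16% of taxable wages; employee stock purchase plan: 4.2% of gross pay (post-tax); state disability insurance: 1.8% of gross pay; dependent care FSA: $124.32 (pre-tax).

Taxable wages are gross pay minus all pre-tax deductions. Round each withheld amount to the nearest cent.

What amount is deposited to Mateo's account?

$1,849.38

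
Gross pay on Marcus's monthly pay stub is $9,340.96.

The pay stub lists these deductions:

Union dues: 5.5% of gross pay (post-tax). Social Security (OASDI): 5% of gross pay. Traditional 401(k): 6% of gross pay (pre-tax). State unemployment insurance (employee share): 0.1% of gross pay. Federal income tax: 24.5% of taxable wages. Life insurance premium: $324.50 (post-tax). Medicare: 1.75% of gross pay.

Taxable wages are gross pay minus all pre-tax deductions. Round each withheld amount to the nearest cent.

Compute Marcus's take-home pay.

$5,151.17

Traditional 401(k): $9,340.96 × 0.06 = $560.46
Taxable wages = $9,340.96 − $560.46 = $8,780.50
Federal income tax: $8,780.50 × 0.245 = $2,151.22
State unemployment insurance (employee share): $9,340.96 × 0.001 = $9.34
Medicare: $9,340.96 × 0.0175 = $163.47
Social Security (OASDI): $9,340.96 × 0.05 = $467.05
Union dues: $9,340.96 × 0.055 = $513.75
Life insurance premium: $324.50
Total deductions = $560.46 + $2,151.22 + $9.34 + $163.47 + $467.05 + $513.75 + $324.50 = $4,189.79
Net pay = $9,340.96 − $4,189.79 = $5,151.17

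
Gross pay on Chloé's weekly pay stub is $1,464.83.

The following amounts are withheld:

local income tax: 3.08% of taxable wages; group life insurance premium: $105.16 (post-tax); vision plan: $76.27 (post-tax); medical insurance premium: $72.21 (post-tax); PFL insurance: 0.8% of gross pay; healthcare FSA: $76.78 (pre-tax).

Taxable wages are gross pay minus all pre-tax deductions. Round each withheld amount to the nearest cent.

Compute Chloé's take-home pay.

$1,079.94

Healthcare FSA: $76.78
Taxable wages = $1,464.83 − $76.78 = $1,388.05
Local income tax: $1,388.05 × 0.0308 = $42.75
PFL insurance: $1,464.83 × 0.008 = $11.72
Group life insurance premium: $105.16
Vision plan: $76.27
Medical insurance premium: $72.21
Total deductions = $76.78 + $42.75 + $11.72 + $105.16 + $76.27 + $72.21 = $384.89
Net pay = $1,464.83 − $384.89 = $1,079.94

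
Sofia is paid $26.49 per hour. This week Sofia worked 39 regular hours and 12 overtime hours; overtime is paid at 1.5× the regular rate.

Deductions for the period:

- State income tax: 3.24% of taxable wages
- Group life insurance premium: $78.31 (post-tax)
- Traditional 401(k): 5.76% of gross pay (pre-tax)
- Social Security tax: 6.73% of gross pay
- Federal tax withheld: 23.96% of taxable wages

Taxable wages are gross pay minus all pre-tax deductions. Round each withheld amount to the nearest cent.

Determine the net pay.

$855.99

Regular pay: 39 × $26.49 = $1,033.11
Overtime pay: 12 × $26.49 × 1.5 = $476.82
Gross pay = $1,033.11 + $476.82 = $1,509.93
Traditional 401(k): $1,509.93 × 0.0576 = $86.97
Taxable wages = $1,509.93 − $86.97 = $1,422.96
State income tax: $1,422.96 × 0.0324 = $46.10
Federal tax withheld: $1,422.96 × 0.2396 = $340.94
Social Security tax: $1,509.93 × 0.0673 = $101.62
Group life insurance premium: $78.31
Total deductions = $86.97 + $46.10 + $340.94 + $101.62 + $78.31 = $653.94
Net pay = $1,509.93 − $653.94 = $855.99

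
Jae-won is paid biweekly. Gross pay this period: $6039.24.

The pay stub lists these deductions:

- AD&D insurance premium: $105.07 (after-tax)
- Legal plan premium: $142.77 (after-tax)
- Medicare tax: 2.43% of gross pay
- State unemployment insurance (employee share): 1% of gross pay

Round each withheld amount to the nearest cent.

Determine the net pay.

$5584.26

State unemployment insurance (employee share): $6039.24 × 0.01 = $60.39
Medicare tax: $6039.24 × 0.0243 = $146.75
AD&D insurance premium: $105.07
Legal plan premium: $142.77
Total deductions = $60.39 + $146.75 + $105.07 + $142.77 = $454.98
Net pay = $6039.24 − $454.98 = $5584.26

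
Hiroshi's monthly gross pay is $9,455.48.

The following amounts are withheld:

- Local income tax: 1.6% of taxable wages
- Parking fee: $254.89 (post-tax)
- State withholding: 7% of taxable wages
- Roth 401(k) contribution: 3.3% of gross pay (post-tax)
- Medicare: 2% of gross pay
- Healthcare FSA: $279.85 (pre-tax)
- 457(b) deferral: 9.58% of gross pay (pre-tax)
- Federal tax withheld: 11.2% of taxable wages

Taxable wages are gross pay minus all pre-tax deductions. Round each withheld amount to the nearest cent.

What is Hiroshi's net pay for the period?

Healthcare FSA: $279.85
457(b) deferral: $9,455.48 × 0.0958 = $905.83
Pre-tax total = $279.85 + $905.83 = $1,185.68
Taxable wages = $9,455.48 − $1,185.68 = $8,269.80
Federal tax withheld: $8,269.80 × 0.112 = $926.22
State withholding: $8,269.80 × 0.07 = $578.89
Local income tax: $8,269.80 × 0.016 = $132.32
Medicare: $9,455.48 × 0.02 = $189.11
Roth 401(k) contribution: $9,455.48 × 0.033 = $312.03
Parking fee: $254.89
Total deductions = $279.85 + $905.83 + $926.22 + $578.89 + $132.32 + $189.11 + $312.03 + $254.89 = $3,579.14
Net pay = $9,455.48 − $3,579.14 = $5,876.34

$5,876.34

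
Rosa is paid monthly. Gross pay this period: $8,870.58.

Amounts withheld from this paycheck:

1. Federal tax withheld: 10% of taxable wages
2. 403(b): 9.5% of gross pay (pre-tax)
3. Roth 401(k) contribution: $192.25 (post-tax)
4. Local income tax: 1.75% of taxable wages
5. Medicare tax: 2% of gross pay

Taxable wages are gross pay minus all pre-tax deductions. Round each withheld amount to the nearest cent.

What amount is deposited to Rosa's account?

$6,714.93

403(b): $8,870.58 × 0.095 = $842.71
Taxable wages = $8,870.58 − $842.71 = $8,027.87
Local income tax: $8,027.87 × 0.0175 = $140.49
Federal tax withheld: $8,027.87 × 0.1 = $802.79
Medicare tax: $8,870.58 × 0.02 = $177.41
Roth 401(k) contribution: $192.25
Total deductions = $842.71 + $140.49 + $802.79 + $177.41 + $192.25 = $2,155.65
Net pay = $8,870.58 − $2,155.65 = $6,714.93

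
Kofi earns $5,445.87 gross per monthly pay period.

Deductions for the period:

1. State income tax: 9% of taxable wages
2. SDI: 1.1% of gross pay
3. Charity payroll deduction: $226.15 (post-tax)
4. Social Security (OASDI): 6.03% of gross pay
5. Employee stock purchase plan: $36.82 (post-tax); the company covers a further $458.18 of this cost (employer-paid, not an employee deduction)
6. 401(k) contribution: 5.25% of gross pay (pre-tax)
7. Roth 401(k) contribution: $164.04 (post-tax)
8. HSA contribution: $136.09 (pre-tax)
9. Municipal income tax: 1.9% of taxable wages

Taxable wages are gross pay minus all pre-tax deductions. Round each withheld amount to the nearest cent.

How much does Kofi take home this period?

$3,660.97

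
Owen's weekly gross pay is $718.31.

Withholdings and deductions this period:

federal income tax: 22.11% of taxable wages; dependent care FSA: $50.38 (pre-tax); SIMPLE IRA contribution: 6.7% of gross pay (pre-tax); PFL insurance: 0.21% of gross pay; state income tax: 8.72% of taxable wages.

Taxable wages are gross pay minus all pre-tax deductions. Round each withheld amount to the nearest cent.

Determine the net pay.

$427.20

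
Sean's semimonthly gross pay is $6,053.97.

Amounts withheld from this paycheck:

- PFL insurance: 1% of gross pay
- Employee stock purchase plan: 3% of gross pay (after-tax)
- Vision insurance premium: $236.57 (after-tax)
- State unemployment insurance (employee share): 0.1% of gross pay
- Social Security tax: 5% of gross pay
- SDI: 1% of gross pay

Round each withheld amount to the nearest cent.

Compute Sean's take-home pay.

$5,205.95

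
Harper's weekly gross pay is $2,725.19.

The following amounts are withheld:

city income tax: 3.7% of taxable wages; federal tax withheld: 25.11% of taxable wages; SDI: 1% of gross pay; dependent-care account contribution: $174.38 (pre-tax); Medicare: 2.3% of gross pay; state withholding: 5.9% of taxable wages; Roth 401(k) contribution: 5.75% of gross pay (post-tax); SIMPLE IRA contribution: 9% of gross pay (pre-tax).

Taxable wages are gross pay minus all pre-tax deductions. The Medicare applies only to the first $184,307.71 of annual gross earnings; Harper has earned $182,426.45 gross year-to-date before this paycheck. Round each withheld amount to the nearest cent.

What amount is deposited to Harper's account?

$1,278.07

SIMPLE IRA contribution: $2,725.19 × 0.09 = $245.27
Dependent-care account contribution: $174.38
Pre-tax total = $245.27 + $174.38 = $419.65
Taxable wages = $2,725.19 − $419.65 = $2,305.54
State withholding: $2,305.54 × 0.059 = $136.03
Federal tax withheld: $2,305.54 × 0.2511 = $578.92
City income tax: $2,305.54 × 0.037 = $85.30
Medicare: only $184,307.71 − $182,426.45 = $1,881.26 of this check is subject → $1,881.26 × 0.023 = $43.27
SDI: $2,725.19 × 0.01 = $27.25
Roth 401(k) contribution: $2,725.19 × 0.0575 = $156.70
Total deductions = $245.27 + $174.38 + $136.03 + $578.92 + $85.30 + $43.27 + $27.25 + $156.70 = $1,447.12
Net pay = $2,725.19 − $1,447.12 = $1,278.07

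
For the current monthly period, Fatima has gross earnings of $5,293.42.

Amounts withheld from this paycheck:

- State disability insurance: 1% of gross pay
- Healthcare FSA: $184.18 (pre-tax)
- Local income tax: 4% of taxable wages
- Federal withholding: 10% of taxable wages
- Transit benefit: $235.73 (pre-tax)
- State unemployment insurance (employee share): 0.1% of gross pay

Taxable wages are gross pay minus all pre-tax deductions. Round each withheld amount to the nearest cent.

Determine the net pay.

$4,133.00

Transit benefit: $235.73
Healthcare FSA: $184.18
Pre-tax total = $235.73 + $184.18 = $419.91
Taxable wages = $5,293.42 − $419.91 = $4,873.51
Federal withholding: $4,873.51 × 0.1 = $487.35
Local income tax: $4,873.51 × 0.04 = $194.94
State disability insurance: $5,293.42 × 0.01 = $52.93
State unemployment insurance (employee share): $5,293.42 × 0.001 = $5.29
Total deductions = $235.73 + $184.18 + $487.35 + $194.94 + $52.93 + $5.29 = $1,160.42
Net pay = $5,293.42 − $1,160.42 = $4,133.00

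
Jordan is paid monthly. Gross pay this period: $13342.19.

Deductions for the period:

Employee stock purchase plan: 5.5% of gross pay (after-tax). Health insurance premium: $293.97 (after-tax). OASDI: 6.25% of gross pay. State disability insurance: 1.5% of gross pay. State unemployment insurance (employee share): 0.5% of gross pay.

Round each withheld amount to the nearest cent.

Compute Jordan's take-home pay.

$11213.67

State disability insurance: $13342.19 × 0.015 = $200.13
OASDI: $13342.19 × 0.0625 = $833.89
State unemployment insurance (employee share): $13342.19 × 0.005 = $66.71
Employee stock purchase plan: $13342.19 × 0.055 = $733.82
Health insurance premium: $293.97
Total deductions = $200.13 + $833.89 + $66.71 + $733.82 + $293.97 = $2128.52
Net pay = $13342.19 − $2128.52 = $11213.67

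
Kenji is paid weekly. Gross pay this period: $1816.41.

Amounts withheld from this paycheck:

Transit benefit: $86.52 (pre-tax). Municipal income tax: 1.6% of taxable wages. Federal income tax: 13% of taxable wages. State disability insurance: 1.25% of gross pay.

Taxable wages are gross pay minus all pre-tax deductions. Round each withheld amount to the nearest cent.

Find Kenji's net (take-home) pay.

$1454.61

Transit benefit: $86.52
Taxable wages = $1816.41 − $86.52 = $1729.89
Municipal income tax: $1729.89 × 0.016 = $27.68
Federal income tax: $1729.89 × 0.13 = $224.89
State disability insurance: $1816.41 × 0.0125 = $22.71
Total deductions = $86.52 + $27.68 + $224.89 + $22.71 = $361.80
Net pay = $1816.41 − $361.80 = $1454.61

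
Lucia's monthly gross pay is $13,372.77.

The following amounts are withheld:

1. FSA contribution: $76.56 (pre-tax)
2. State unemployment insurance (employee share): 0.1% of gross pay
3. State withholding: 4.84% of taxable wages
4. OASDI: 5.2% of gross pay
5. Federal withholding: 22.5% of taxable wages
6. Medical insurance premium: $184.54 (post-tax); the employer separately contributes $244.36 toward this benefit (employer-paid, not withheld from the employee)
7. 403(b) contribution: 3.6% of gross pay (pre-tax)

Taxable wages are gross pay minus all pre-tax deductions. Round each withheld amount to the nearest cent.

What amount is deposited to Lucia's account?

403(b) contribution: $13,372.77 × 0.036 = $481.42
FSA contribution: $76.56
Pre-tax total = $481.42 + $76.56 = $557.98
Taxable wages = $13,372.77 − $557.98 = $12,814.79
State withholding: $12,814.79 × 0.0484 = $620.24
Federal withholding: $12,814.79 × 0.225 = $2,883.33
OASDI: $13,372.77 × 0.052 = $695.38
State unemployment insurance (employee share): $13,372.77 × 0.001 = $13.37
Medical insurance premium: $184.54
(Employer's $244.36 toward medical insurance premium is not withheld from the employee.)
Total deductions = $481.42 + $76.56 + $620.24 + $2,883.33 + $695.38 + $13.37 + $184.54 = $4,954.84
Net pay = $13,372.77 − $4,954.84 = $8,417.93

$8,417.93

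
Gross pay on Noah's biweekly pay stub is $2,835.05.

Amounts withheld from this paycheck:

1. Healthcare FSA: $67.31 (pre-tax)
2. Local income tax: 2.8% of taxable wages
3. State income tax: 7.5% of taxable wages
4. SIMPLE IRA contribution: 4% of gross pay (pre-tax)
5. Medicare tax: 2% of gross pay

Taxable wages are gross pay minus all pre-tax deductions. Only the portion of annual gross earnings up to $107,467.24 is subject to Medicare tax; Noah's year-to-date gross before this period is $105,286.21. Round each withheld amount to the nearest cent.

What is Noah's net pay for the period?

$2,337.32

Healthcare FSA: $67.31
SIMPLE IRA contribution: $2,835.05 × 0.04 = $113.40
Pre-tax total = $67.31 + $113.40 = $180.71
Taxable wages = $2,835.05 − $180.71 = $2,654.34
State income tax: $2,654.34 × 0.075 = $199.08
Local income tax: $2,654.34 × 0.028 = $74.32
Medicare tax: only $107,467.24 − $105,286.21 = $2,181.03 of this check is subject → $2,181.03 × 0.02 = $43.62
Total deductions = $67.31 + $113.40 + $199.08 + $74.32 + $43.62 = $497.73
Net pay = $2,835.05 − $497.73 = $2,337.32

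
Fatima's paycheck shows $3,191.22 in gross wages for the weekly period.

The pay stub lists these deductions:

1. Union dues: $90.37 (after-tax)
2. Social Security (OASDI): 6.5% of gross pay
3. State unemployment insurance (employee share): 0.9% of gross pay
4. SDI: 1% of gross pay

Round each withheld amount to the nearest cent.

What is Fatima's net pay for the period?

SDI: $3,191.22 × 0.01 = $31.91
State unemployment insurance (employee share): $3,191.22 × 0.009 = $28.72
Social Security (OASDI): $3,191.22 × 0.065 = $207.43
Union dues: $90.37
Total deductions = $31.91 + $28.72 + $207.43 + $90.37 = $358.43
Net pay = $3,191.22 − $358.43 = $2,832.79

$2,832.79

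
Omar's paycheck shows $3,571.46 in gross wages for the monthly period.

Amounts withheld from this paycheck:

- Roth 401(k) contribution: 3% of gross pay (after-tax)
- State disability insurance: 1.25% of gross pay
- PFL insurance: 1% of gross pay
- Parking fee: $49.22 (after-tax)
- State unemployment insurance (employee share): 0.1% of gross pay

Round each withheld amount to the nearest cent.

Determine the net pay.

$3,331.18

PFL insurance: $3,571.46 × 0.01 = $35.71
State disability insurance: $3,571.46 × 0.0125 = $44.64
State unemployment insurance (employee share): $3,571.46 × 0.001 = $3.57
Roth 401(k) contribution: $3,571.46 × 0.03 = $107.14
Parking fee: $49.22
Total deductions = $35.71 + $44.64 + $3.57 + $107.14 + $49.22 = $240.28
Net pay = $3,571.46 − $240.28 = $3,331.18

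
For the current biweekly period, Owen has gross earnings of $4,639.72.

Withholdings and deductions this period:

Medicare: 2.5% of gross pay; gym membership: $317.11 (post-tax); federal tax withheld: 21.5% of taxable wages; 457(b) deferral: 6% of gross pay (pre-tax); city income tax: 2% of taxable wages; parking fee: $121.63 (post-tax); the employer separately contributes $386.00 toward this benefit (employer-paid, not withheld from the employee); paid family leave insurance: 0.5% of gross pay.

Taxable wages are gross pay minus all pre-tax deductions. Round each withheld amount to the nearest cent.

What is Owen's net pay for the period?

457(b) deferral: $4,639.72 × 0.06 = $278.38
Taxable wages = $4,639.72 − $278.38 = $4,361.34
City income tax: $4,361.34 × 0.02 = $87.23
Federal tax withheld: $4,361.34 × 0.215 = $937.69
Medicare: $4,639.72 × 0.025 = $115.99
Paid family leave insurance: $4,639.72 × 0.005 = $23.20
Parking fee: $121.63
Gym membership: $317.11
(Employer's $386.00 toward parking fee is not withheld from the employee.)
Total deductions = $278.38 + $87.23 + $937.69 + $115.99 + $23.20 + $121.63 + $317.11 = $1,881.23
Net pay = $4,639.72 − $1,881.23 = $2,758.49

$2,758.49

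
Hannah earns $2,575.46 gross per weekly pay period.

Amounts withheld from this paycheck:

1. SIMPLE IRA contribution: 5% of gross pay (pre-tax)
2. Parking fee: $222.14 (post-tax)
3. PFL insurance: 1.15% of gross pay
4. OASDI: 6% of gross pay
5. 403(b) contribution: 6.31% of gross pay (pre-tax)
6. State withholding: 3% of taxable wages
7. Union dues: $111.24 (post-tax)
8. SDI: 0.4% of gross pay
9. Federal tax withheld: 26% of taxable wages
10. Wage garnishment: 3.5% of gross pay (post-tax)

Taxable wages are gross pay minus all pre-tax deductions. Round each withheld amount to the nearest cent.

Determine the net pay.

$1,003.79

403(b) contribution: $2,575.46 × 0.0631 = $162.51
SIMPLE IRA contribution: $2,575.46 × 0.05 = $128.77
Pre-tax total = $162.51 + $128.77 = $291.28
Taxable wages = $2,575.46 − $291.28 = $2,284.18
Federal tax withheld: $2,284.18 × 0.26 = $593.89
State withholding: $2,284.18 × 0.03 = $68.53
OASDI: $2,575.46 × 0.06 = $154.53
SDI: $2,575.46 × 0.004 = $10.30
PFL insurance: $2,575.46 × 0.0115 = $29.62
Wage garnishment: $2,575.46 × 0.035 = $90.14
Parking fee: $222.14
Union dues: $111.24
Total deductions = $162.51 + $128.77 + $593.89 + $68.53 + $154.53 + $10.30 + $29.62 + $90.14 + $222.14 + $111.24 = $1,571.67
Net pay = $2,575.46 − $1,571.67 = $1,003.79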